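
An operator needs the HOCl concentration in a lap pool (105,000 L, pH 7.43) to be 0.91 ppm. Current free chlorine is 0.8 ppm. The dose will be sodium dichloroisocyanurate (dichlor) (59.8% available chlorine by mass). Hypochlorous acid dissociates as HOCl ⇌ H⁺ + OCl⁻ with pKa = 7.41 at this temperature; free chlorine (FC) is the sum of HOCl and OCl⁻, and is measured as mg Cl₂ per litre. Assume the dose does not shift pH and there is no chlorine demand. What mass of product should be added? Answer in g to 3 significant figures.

187 g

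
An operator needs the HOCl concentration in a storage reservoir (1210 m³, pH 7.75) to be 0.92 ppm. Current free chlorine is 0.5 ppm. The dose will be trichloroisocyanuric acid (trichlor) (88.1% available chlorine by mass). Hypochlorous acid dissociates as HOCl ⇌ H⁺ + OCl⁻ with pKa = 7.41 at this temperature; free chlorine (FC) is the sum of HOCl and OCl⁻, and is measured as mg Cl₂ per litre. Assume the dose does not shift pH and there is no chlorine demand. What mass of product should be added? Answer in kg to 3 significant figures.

3.34 kg

Volume: 1210 m³ = 1,210,000 L.
[OCl⁻]/[HOCl] = 10^(pH − pKa) = 10^(7.75 − 7.41) = 2.188; fraction as HOCl = 1/(1 + 2.188) = 0.3137.
Free chlorine required for 0.92 ppm HOCl: 0.92 / 0.3137 = 2.933 ppm.
FC to add: 2.933 − 0.5 = 2.433 mg/L as Cl₂.
Cl₂ equivalent: 2.433 mg/L × 1,210,000 L = 2944 g.
Product at 88.1% available Cl: 2944 / 0.881 = 3341 g.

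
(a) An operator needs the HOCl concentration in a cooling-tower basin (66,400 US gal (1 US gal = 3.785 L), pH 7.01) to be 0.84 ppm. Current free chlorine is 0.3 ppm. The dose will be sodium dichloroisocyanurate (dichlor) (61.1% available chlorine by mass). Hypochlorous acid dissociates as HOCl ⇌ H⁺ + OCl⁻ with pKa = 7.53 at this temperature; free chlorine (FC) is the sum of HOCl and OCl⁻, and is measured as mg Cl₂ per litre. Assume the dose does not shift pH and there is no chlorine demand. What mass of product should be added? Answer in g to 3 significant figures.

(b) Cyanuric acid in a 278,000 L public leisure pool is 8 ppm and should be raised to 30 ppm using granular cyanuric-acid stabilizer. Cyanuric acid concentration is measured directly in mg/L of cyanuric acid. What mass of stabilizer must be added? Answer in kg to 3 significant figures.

(a) Volume: 66,400 US gal × 3.785 L/gal = 251,324 L.
(a) [OCl⁻]/[HOCl] = 10^(pH − pKa) = 10^(7.01 − 7.53) = 0.302; fraction as HOCl = 1/(1 + 0.302) = 0.7681.
(a) Free chlorine required for 0.84 ppm HOCl: 0.84 / 0.7681 = 1.094 ppm.
(a) FC to add: 1.094 − 0.3 = 0.7937 mg/L as Cl₂.
(a) Cl₂ equivalent: 0.7937 mg/L × 251,324 L = 199.5 g.
(a) Product at 61.1% available Cl: 199.5 / 0.611 = 326.5 g.

(b) CYA to add: (30 − 8) = 22 mg/L × 278,000 L = 6116 g cyanuric acid.

(a) 326 g; (b) 6.12 kg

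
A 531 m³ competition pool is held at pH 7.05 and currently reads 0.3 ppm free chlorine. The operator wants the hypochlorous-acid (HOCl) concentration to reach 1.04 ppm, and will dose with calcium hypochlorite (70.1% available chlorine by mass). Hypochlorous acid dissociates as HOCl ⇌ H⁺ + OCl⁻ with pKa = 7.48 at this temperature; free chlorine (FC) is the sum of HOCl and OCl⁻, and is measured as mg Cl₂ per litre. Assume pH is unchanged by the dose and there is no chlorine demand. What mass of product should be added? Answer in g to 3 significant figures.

853 g

Volume: 531 m³ = 531,000 L.
[OCl⁻]/[HOCl] = 10^(pH − pKa) = 10^(7.05 − 7.48) = 0.3715; fraction as HOCl = 1/(1 + 0.3715) = 0.7291.
Free chlorine required for 1.04 ppm HOCl: 1.04 / 0.7291 = 1.426 ppm.
FC to add: 1.426 − 0.3 = 1.126 mg/L as Cl₂.
Cl₂ equivalent: 1.126 mg/L × 531,000 L = 598.1 g.
Product at 70.1% available Cl: 598.1 / 0.701 = 853.2 g.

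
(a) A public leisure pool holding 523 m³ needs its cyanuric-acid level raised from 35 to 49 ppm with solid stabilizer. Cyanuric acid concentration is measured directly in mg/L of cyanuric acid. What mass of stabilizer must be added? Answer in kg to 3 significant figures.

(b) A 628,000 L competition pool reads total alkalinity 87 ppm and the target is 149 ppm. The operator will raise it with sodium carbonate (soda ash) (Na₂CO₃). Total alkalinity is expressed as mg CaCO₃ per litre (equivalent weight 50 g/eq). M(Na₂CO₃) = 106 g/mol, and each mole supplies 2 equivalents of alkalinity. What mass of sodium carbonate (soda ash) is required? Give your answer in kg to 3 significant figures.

(a) Volume: 523 m³ = 523,000 L.
(a) CYA to add: (49 − 35) = 14 mg/L × 523,000 L = 7322 g cyanuric acid.

(b) Alkalinity to add: (149 − 87) = 62 mg/L as CaCO₃ × 628,000 L = 38,940 g as CaCO₃.
(b) Equivalents: 38,940 g ÷ 50 g/eq = 778.7 eq.
(b) Each mole of Na₂CO₃ supplies 2 eq, so 778.7 / 2 = 389.4 mol.
(b) Mass: 389.4 mol × 106 g/mol = 41,270 g.

(a) 7.32 kg; (b) 41.3 kg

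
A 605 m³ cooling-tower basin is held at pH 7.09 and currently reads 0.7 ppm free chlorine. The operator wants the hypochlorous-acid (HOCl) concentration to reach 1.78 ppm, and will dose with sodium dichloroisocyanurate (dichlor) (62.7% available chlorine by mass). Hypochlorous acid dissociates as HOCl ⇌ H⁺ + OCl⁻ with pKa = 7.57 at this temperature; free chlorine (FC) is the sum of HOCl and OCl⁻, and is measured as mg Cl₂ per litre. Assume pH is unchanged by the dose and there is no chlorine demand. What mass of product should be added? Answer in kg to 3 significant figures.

Volume: 605 m³ = 605,000 L.
[OCl⁻]/[HOCl] = 10^(pH − pKa) = 10^(7.09 − 7.57) = 0.3311; fraction as HOCl = 1/(1 + 0.3311) = 0.7512.
Free chlorine required for 1.78 ppm HOCl: 1.78 / 0.7512 = 2.369 ppm.
FC to add: 2.369 − 0.7 = 1.669 mg/L as Cl₂.
Cl₂ equivalent: 1.669 mg/L × 605,000 L = 1010 g.
Product at 62.7% available Cl: 1010 / 0.627 = 1611 g.

1.61 kg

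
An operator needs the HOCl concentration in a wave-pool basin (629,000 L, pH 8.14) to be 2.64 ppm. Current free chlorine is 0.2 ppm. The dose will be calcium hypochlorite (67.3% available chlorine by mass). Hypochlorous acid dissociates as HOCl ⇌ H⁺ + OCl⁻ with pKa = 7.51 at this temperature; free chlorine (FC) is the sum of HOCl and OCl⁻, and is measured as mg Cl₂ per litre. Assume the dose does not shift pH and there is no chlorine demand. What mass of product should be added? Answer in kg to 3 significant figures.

12.8 kg

[OCl⁻]/[HOCl] = 10^(pH − pKa) = 10^(8.14 − 7.51) = 4.266; fraction as HOCl = 1/(1 + 4.266) = 0.1899.
Free chlorine required for 2.64 ppm HOCl: 2.64 / 0.1899 = 13.9 ppm.
FC to add: 13.9 − 0.2 = 13.7 mg/L as Cl₂.
Cl₂ equivalent: 13.7 mg/L × 629,000 L = 8618 g.
Product at 67.3% available Cl: 8618 / 0.673 = 12,810 g.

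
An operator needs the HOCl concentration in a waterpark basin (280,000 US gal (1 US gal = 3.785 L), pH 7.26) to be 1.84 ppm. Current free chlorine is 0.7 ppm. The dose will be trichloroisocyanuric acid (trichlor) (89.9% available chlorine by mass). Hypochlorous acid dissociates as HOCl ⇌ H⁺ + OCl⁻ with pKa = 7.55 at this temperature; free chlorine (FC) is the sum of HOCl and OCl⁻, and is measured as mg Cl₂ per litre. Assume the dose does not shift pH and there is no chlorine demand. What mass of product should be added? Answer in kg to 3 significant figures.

2.46 kg

Volume: 280,000 US gal × 3.785 L/gal = 1,059,800 L.
[OCl⁻]/[HOCl] = 10^(pH − pKa) = 10^(7.26 − 7.55) = 0.5129; fraction as HOCl = 1/(1 + 0.5129) = 0.661.
Free chlorine required for 1.84 ppm HOCl: 1.84 / 0.661 = 2.784 ppm.
FC to add: 2.784 − 0.7 = 2.084 mg/L as Cl₂.
Cl₂ equivalent: 2.084 mg/L × 1,059,800 L = 2208 g.
Product at 89.9% available Cl: 2208 / 0.899 = 2456 g.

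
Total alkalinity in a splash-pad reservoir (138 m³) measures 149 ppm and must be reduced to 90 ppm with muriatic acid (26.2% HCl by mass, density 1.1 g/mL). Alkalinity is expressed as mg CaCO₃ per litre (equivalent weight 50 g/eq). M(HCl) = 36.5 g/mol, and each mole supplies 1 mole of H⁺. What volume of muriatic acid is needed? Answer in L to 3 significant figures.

Volume: 138 m³ = 138,000 L.
Alkalinity to neutralize: (149 − 90) = 59 mg/L as CaCO₃ × 138,000 L = 8142 g as CaCO₃.
Equivalents of H⁺ required: 8142 ÷ 50 g/eq = 162.8 eq = 162.8 mol HCl.
Mass of HCl: 162.8 × 36.5 = 5944 g.
Mass of 26.2% solution: 5944 / 0.262 = 22,690 g.
Volume: 22,690 g ÷ 1.1 g/mL = 20,620 mL.

20.6 L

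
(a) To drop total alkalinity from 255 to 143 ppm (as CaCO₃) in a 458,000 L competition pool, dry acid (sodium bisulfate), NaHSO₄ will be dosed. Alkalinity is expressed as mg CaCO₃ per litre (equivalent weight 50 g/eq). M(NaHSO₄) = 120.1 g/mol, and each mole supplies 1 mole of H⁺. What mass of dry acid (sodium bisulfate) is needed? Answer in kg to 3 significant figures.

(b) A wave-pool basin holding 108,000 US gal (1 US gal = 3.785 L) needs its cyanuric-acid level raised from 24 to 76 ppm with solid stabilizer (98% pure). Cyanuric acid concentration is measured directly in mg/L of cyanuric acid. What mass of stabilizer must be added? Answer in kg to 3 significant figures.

(a) 123 kg; (b) 21.7 kg

(a) Alkalinity to neutralize: (255 − 143) = 112 mg/L as CaCO₃ × 458,000 L = 51,300 g as CaCO₃.
(a) Equivalents of H⁺ required: 51,300 ÷ 50 g/eq = 1026 eq = 1026 mol NaHSO₄.
(a) Mass of NaHSO₄: 1026 × 120.1 = 123,200 g.

(b) Volume: 108,000 US gal × 3.785 L/gal = 408,780 L.
(b) CYA to add: (76 − 24) = 52 mg/L × 408,780 L = 21,260 g cyanuric acid.
(b) At 98% purity: 21,260 / 0.98 = 21,690 g product.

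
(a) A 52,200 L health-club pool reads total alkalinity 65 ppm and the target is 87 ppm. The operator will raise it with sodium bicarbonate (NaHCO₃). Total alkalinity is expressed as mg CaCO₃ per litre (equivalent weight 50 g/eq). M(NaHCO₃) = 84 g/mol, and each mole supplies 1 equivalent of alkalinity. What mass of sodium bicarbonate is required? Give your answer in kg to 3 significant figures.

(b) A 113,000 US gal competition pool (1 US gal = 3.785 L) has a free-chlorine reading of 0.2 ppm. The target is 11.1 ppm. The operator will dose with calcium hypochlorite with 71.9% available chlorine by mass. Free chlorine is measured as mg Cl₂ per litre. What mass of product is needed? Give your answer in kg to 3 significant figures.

(a) 1.93 kg; (b) 6.48 kg

(a) Alkalinity to add: (87 − 65) = 22 mg/L as CaCO₃ × 52,200 L = 1148 g as CaCO₃.
(a) Equivalents: 1148 g ÷ 50 g/eq = 22.97 eq.
(a) NaHCO₃ supplies 1 eq per mole → 22.97 mol.
(a) Mass: 22.97 mol × 84 g/mol = 1929 g.

(b) Volume: 113,000 US gal × 3.785 L/gal = 427,705 L.
(b) Chlorine deficit: 11.1 − 0.2 = 10.9 ppm = 10.9 mg/L as Cl₂.
(b) Cl₂ equivalent needed: 10.9 mg/L × 427,705 L = 4,662,000 mg = 4662 g.
(b) Product at 71.9% available chlorine: 4662 / 0.719 = 6484 g.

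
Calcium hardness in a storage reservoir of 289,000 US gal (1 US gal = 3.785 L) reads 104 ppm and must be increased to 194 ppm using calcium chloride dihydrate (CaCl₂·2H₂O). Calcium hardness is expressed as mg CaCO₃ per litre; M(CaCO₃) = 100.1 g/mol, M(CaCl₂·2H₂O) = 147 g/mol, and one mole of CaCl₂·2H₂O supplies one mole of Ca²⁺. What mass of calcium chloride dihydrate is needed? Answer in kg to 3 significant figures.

145 kg

Volume: 289,000 US gal × 3.785 L/gal = 1,093,865 L.
Hardness to add: (194 − 104) = 90 mg/L as CaCO₃ × 1,093,865 L = 98,450 g as CaCO₃.
Moles of Ca²⁺ (1 mol Ca²⁺ ≡ 1 mol CaCO₃): 98,450 / 100.1 g/mol = 983.5 mol.
Mass of CaCl₂·2H₂O: 983.5 × 147 = 144,600 g.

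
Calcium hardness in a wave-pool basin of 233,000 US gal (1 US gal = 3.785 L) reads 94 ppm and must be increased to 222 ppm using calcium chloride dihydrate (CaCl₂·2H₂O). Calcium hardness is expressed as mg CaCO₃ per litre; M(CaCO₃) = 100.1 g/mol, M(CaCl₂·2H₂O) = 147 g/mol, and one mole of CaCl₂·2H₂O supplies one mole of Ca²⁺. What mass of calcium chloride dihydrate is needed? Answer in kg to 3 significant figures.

166 kg

Volume: 233,000 US gal × 3.785 L/gal = 881,905 L.
Hardness to add: (222 − 94) = 128 mg/L as CaCO₃ × 881,905 L = 112,900 g as CaCO₃.
Moles of Ca²⁺ (1 mol Ca²⁺ ≡ 1 mol CaCO₃): 112,900 / 100.1 g/mol = 1128 mol.
Mass of CaCl₂·2H₂O: 1128 × 147 = 165,800 g.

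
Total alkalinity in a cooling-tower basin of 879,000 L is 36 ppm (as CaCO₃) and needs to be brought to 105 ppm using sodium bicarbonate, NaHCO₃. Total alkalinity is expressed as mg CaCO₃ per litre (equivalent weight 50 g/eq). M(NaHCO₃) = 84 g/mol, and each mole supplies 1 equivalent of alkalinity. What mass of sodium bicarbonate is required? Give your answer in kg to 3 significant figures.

102 kg

Alkalinity to add: (105 − 36) = 69 mg/L as CaCO₃ × 879,000 L = 60,650 g as CaCO₃.
Equivalents: 60,650 g ÷ 50 g/eq = 1213 eq.
NaHCO₃ supplies 1 eq per mole → 1213 mol.
Mass: 1213 mol × 84 g/mol = 101,900 g.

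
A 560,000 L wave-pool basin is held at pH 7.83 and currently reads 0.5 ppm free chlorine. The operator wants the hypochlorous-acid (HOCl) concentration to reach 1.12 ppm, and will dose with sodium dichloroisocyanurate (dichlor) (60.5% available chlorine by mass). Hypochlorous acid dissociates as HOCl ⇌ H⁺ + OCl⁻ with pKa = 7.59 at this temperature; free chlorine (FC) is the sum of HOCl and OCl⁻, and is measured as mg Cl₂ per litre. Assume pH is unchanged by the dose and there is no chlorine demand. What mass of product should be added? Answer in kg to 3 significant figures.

2.38 kg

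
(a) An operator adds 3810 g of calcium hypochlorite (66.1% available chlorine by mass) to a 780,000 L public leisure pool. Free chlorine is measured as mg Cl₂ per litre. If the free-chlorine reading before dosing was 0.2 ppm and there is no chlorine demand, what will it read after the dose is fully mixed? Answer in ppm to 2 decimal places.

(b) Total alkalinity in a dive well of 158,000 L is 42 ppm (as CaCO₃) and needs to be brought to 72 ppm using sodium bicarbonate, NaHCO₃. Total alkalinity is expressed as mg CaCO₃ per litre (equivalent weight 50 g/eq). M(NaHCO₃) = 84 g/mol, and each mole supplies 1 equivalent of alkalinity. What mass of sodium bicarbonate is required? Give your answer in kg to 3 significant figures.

(a) 3.43 ppm; (b) 7.96 kg

(a) Available chlorine delivered: 3810 g × 0.661 = 2518 g as Cl₂.
(a) Concentration rise: 2518 g / 780,000 L = 3.229 mg/L = 3.23 ppm.
(a) Final FC: 0.2 + 3.23 = 3.43 ppm.

(b) Alkalinity to add: (72 − 42) = 30 mg/L as CaCO₃ × 158,000 L = 4740 g as CaCO₃.
(b) Equivalents: 4740 g ÷ 50 g/eq = 94.8 eq.
(b) NaHCO₃ supplies 1 eq per mole → 94.8 mol.
(b) Mass: 94.8 mol × 84 g/mol = 7963 g.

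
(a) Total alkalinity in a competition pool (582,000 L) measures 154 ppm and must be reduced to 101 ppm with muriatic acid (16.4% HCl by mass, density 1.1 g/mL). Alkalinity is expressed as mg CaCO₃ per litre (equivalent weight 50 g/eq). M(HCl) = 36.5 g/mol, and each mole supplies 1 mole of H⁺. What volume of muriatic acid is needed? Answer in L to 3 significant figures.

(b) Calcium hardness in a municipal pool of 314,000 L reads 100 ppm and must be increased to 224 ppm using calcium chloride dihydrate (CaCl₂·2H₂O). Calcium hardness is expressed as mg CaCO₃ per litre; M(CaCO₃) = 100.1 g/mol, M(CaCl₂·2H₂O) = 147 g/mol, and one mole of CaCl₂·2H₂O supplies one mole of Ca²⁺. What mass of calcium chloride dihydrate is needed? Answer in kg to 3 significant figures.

(a) 125 L; (b) 57.2 kg

(a) Alkalinity to neutralize: (154 − 101) = 53 mg/L as CaCO₃ × 582,000 L = 30,850 g as CaCO₃.
(a) Equivalents of H⁺ required: 30,850 ÷ 50 g/eq = 616.9 eq = 616.9 mol HCl.
(a) Mass of HCl: 616.9 × 36.5 = 22,520 g.
(a) Mass of 16.4% solution: 22,520 / 0.164 = 137,300 g.
(a) Volume: 137,300 g ÷ 1.1 g/mL = 124,800 mL.

(b) Hardness to add: (224 − 100) = 124 mg/L as CaCO₃ × 314,000 L = 38,940 g as CaCO₃.
(b) Moles of Ca²⁺ (1 mol Ca²⁺ ≡ 1 mol CaCO₃): 38,940 / 100.1 g/mol = 389 mol.
(b) Mass of CaCl₂·2H₂O: 389 × 147 = 57,180 g.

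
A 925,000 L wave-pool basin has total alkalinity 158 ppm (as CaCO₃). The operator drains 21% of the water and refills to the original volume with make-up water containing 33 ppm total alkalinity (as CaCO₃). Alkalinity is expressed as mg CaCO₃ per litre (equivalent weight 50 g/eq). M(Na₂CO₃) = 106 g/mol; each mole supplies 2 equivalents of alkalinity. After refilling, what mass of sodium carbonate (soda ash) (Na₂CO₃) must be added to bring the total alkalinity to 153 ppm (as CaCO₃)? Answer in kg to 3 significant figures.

20.8 kg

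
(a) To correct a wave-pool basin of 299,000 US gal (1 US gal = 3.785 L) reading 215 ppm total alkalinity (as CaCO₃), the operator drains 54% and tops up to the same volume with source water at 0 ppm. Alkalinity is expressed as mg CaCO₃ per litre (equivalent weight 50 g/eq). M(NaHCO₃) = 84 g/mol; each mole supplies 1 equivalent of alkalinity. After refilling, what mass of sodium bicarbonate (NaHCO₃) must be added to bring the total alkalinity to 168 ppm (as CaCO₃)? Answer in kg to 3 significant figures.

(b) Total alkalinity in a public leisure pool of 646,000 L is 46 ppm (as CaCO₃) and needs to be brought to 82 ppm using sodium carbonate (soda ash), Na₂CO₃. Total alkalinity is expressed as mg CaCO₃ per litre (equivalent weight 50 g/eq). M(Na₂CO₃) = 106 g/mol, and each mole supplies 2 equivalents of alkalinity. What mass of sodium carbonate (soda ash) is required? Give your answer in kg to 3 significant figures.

(a) 131 kg; (b) 24.7 kg

(a) Volume: 299,000 US gal × 3.785 L/gal = 1,131,715 L.
(a) After draining 54% and refilling: 215 × 0.46 + 0 × 0.54 = 98.9 ppm.
(a) Deficit to target: 168 − 98.9 = 69.1 mg/L.
(a) As CaCO₃: 69.1 mg/L × 1,131,715 L = 78,200 g; ÷ 50 g/eq ÷ 1 = 1564 mol NaHCO₃.
(a) Mass: 1564 × 84 = 131,400 g.

(b) Alkalinity to add: (82 − 46) = 36 mg/L as CaCO₃ × 646,000 L = 23,260 g as CaCO₃.
(b) Equivalents: 23,260 g ÷ 50 g/eq = 465.1 eq.
(b) Each mole of Na₂CO₃ supplies 2 eq, so 465.1 / 2 = 232.6 mol.
(b) Mass: 232.6 mol × 106 g/mol = 24,650 g.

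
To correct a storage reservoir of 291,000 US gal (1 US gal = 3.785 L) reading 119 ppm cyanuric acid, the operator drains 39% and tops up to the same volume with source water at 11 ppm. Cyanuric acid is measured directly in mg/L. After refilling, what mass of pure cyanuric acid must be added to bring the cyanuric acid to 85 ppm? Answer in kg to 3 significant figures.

Volume: 291,000 US gal × 3.785 L/gal = 1,101,435 L.
After draining 39% and refilling: 119 × 0.61 + 11 × 0.39 = 76.88 ppm.
Deficit to target: 85 − 76.88 = 8.12 mg/L.
Mass: 8.12 mg/L × 1,101,435 L = 8944 g cyanuric acid.

8.94 kg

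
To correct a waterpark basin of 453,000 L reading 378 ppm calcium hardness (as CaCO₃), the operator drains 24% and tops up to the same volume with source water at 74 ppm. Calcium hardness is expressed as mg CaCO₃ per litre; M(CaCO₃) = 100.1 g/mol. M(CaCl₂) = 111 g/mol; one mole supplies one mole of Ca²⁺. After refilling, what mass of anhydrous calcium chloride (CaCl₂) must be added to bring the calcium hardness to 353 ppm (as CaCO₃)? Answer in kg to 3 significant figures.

24.1 kg

After draining 24% and refilling: 378 × 0.76 + 74 × 0.24 = 305.04 ppm.
Deficit to target: 353 − 305.04 = 47.96 mg/L.
As CaCO₃: 47.96 mg/L × 453,000 L = 21,730 g; ÷ 100.1 = 217 mol Ca²⁺.
Mass: 217 × 111 = 24,090 g.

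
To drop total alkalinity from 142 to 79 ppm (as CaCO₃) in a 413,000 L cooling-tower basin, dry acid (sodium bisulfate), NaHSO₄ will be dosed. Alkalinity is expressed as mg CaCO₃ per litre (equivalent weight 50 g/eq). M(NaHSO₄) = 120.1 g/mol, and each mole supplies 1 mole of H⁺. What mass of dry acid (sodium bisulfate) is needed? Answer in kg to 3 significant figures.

Alkalinity to neutralize: (142 − 79) = 63 mg/L as CaCO₃ × 413,000 L = 26,020 g as CaCO₃.
Equivalents of H⁺ required: 26,020 ÷ 50 g/eq = 520.4 eq = 520.4 mol NaHSO₄.
Mass of NaHSO₄: 520.4 × 120.1 = 62,500 g.

62.5 kg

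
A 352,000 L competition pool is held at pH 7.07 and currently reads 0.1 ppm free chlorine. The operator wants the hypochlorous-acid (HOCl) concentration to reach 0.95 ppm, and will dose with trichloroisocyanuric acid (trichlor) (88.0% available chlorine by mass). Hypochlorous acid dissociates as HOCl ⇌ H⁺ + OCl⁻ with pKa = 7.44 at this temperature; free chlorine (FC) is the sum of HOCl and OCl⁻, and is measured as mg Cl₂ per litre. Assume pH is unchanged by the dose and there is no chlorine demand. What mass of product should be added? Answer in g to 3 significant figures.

[OCl⁻]/[HOCl] = 10^(pH − pKa) = 10^(7.07 − 7.44) = 0.4266; fraction as HOCl = 1/(1 + 0.4266) = 0.701.
Free chlorine required for 0.95 ppm HOCl: 0.95 / 0.701 = 1.355 ppm.
FC to add: 1.355 − 0.1 = 1.255 mg/L as Cl₂.
Cl₂ equivalent: 1.255 mg/L × 352,000 L = 441.8 g.
Product at 88.0% available Cl: 441.8 / 0.88 = 502.1 g.

502 g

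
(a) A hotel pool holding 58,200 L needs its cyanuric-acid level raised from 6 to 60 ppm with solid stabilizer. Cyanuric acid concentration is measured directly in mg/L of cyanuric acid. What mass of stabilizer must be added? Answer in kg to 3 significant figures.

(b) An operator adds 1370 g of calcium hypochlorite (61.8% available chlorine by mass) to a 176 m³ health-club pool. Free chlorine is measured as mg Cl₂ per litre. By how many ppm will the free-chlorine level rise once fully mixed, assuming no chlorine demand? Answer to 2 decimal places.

(a) 3.14 kg; (b) 4.81 ppm

(a) CYA to add: (60 − 6) = 54 mg/L × 58,200 L = 3143 g cyanuric acid.

(b) Volume: 176 m³ = 176,000 L.
(b) Available chlorine delivered: 1370 g × 0.618 = 846.7 g as Cl₂.
(b) Concentration rise: 846.7 g / 176,000 L = 4.811 mg/L = 4.81 ppm.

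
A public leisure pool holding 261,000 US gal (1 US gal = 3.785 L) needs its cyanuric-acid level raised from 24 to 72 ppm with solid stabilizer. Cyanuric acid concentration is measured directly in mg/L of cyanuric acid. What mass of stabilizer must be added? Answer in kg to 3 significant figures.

47.4 kg

Volume: 261,000 US gal × 3.785 L/gal = 987,885 L.
CYA to add: (72 − 24) = 48 mg/L × 987,885 L = 47,420 g cyanuric acid.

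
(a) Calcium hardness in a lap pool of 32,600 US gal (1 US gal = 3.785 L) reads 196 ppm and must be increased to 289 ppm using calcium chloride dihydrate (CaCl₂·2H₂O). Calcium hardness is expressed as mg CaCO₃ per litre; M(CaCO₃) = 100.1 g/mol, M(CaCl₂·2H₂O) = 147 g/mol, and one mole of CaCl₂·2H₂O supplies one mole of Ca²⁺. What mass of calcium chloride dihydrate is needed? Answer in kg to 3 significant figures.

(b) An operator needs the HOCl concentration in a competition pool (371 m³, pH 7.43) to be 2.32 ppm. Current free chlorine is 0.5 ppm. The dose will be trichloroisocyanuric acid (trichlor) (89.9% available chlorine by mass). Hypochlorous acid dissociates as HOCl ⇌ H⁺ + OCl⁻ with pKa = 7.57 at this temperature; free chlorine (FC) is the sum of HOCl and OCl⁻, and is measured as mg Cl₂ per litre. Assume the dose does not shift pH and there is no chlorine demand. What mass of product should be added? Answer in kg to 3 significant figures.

(a) 16.9 kg; (b) 1.44 kg

(a) Volume: 32,600 US gal × 3.785 L/gal = 123,391 L.
(a) Hardness to add: (289 − 196) = 93 mg/L as CaCO₃ × 123,391 L = 11,480 g as CaCO₃.
(a) Moles of Ca²⁺ (1 mol Ca²⁺ ≡ 1 mol CaCO₃): 11,480 / 100.1 g/mol = 114.6 mol.
(a) Mass of CaCl₂·2H₂O: 114.6 × 147 = 16,850 g.

(b) Volume: 371 m³ = 371,000 L.
(b) [OCl⁻]/[HOCl] = 10^(pH − pKa) = 10^(7.43 − 7.57) = 0.7244; fraction as HOCl = 1/(1 + 0.7244) = 0.5799.
(b) Free chlorine required for 2.32 ppm HOCl: 2.32 / 0.5799 = 4.001 ppm.
(b) FC to add: 4.001 − 0.5 = 3.501 mg/L as Cl₂.
(b) Cl₂ equivalent: 3.501 mg/L × 371,000 L = 1299 g.
(b) Product at 89.9% available Cl: 1299 / 0.899 = 1445 g.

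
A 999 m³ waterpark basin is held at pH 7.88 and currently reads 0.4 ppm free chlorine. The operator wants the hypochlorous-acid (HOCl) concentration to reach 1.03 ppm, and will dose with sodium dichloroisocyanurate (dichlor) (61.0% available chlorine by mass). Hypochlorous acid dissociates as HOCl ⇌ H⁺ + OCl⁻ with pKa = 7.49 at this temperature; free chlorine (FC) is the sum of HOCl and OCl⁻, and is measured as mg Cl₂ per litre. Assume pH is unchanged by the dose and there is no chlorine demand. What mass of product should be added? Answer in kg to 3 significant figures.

Volume: 999 m³ = 999,000 L.
[OCl⁻]/[HOCl] = 10^(pH − pKa) = 10^(7.88 − 7.49) = 2.455; fraction as HOCl = 1/(1 + 2.455) = 0.2895.
Free chlorine required for 1.03 ppm HOCl: 1.03 / 0.2895 = 3.558 ppm.
FC to add: 3.558 − 0.4 = 3.158 mg/L as Cl₂.
Cl₂ equivalent: 3.158 mg/L × 999,000 L = 3155 g.
Product at 61.0% available Cl: 3155 / 0.61 = 5172 g.

5.17 kg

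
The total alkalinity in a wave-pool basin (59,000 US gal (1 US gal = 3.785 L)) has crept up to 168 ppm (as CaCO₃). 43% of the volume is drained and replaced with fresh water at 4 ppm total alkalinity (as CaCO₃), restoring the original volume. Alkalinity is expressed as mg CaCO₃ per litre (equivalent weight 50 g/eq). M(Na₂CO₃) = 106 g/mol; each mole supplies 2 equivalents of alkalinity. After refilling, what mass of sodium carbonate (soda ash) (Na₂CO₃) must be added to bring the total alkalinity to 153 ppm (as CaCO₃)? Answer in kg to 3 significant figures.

13.1 kg

Volume: 59,000 US gal × 3.785 L/gal = 223,315 L.
After draining 43% and refilling: 168 × 0.57 + 4 × 0.43 = 97.48 ppm.
Deficit to target: 153 − 97.48 = 55.52 mg/L.
As CaCO₃: 55.52 mg/L × 223,315 L = 12,400 g; ÷ 50 g/eq ÷ 2 = 124 mol Na₂CO₃.
Mass: 124 × 106 = 13,140 g.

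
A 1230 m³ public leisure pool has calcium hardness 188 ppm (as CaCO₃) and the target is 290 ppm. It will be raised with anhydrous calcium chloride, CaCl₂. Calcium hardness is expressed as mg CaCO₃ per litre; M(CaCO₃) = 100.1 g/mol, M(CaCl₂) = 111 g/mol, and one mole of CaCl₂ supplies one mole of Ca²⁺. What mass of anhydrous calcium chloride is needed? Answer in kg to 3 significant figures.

Volume: 1230 m³ = 1,230,000 L.
Hardness to add: (290 − 188) = 102 mg/L as CaCO₃ × 1,230,000 L = 125,500 g as CaCO₃.
Moles of Ca²⁺ (1 mol Ca²⁺ ≡ 1 mol CaCO₃): 125,500 / 100.1 g/mol = 1253 mol.
Mass of CaCl₂: 1253 × 111 = 139,100 g.

139 kg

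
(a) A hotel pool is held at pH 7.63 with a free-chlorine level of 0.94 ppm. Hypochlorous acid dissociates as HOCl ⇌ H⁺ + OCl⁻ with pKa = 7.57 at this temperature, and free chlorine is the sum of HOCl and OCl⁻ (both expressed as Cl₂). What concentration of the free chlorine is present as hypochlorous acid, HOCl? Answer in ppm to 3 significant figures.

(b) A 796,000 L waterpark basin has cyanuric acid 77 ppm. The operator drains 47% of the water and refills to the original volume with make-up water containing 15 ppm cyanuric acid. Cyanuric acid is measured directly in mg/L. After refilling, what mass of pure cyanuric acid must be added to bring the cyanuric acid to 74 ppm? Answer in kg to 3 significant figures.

(a) 0.438 ppm; (b) 20.8 kg

(a) [OCl⁻]/[HOCl] = 10^(pH − pKa) = 10^(7.63 − 7.57) = 10^0.06 = 1.148.
(a) Fraction as HOCl = 1 / (1 + 1.148) = 0.4655.
(a) HOCl = 0.4655 × 0.94 ppm = 0.4376 ppm.

(b) After draining 47% and refilling: 77 × 0.53 + 15 × 0.47 = 47.86 ppm.
(b) Deficit to target: 74 − 47.86 = 26.14 mg/L.
(b) Mass: 26.14 mg/L × 796,000 L = 20,810 g cyanuric acid.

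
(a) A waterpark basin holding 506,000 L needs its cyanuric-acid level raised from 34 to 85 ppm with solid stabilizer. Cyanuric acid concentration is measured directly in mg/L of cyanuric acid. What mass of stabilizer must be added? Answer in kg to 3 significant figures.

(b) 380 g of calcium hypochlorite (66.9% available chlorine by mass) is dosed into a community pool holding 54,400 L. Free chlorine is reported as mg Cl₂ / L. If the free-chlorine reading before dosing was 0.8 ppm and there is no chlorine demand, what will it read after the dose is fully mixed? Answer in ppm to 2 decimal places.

(a) CYA to add: (85 − 34) = 51 mg/L × 506,000 L = 25,810 g cyanuric acid.

(b) Available chlorine delivered: 380 g × 0.669 = 254.2 g as Cl₂.
(b) Concentration rise: 254.2 g / 54,400 L = 4.673 mg/L = 4.67 ppm.
(b) Final FC: 0.8 + 4.67 = 5.47 ppm.

(a) 25.8 kg; (b) 5.47 ppm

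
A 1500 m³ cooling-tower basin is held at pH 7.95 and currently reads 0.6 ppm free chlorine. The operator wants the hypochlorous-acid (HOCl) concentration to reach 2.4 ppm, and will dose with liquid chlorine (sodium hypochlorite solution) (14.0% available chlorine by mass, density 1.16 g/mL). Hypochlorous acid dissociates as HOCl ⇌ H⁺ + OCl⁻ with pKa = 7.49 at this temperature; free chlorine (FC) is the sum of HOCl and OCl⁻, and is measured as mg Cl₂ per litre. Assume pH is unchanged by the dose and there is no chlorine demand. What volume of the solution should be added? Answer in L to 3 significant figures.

80.6 L

Volume: 1500 m³ = 1,500,000 L.
[OCl⁻]/[HOCl] = 10^(pH − pKa) = 10^(7.95 − 7.49) = 2.884; fraction as HOCl = 1/(1 + 2.884) = 0.2575.
Free chlorine required for 2.4 ppm HOCl: 2.4 / 0.2575 = 9.322 ppm.
FC to add: 9.322 − 0.6 = 8.722 mg/L as Cl₂.
Cl₂ equivalent: 8.722 mg/L × 1,500,000 L = 13,080 g.
Product at 14.0% available Cl: 13,080 / 0.14 = 93,450 g.
Volume: 93,450 g ÷ 1.16 g/mL = 80,560 mL.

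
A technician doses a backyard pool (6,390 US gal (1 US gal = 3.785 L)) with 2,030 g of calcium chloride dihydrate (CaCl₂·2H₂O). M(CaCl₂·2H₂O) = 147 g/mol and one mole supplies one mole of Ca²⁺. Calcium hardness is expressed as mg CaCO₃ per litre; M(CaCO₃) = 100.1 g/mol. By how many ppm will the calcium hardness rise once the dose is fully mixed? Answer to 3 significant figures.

Volume: 6,390 US gal × 3.785 L/gal = 24,186 L.
Moles of Ca²⁺: 2,030 g ÷ 147 g/mol = 13.81 mol.
As CaCO₃: 13.81 mol × 100.1 g/mol = 1382 g.
Rise: 1382 g / 24,186 L × 1000 = 57.15 mg/L.

57.2 ppm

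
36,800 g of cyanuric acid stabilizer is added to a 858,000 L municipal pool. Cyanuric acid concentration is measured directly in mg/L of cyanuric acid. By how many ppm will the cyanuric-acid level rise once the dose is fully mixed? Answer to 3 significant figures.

Rise: 36,800 g / 858,000 L × 1000 = 42.89 mg/L.

42.9 ppm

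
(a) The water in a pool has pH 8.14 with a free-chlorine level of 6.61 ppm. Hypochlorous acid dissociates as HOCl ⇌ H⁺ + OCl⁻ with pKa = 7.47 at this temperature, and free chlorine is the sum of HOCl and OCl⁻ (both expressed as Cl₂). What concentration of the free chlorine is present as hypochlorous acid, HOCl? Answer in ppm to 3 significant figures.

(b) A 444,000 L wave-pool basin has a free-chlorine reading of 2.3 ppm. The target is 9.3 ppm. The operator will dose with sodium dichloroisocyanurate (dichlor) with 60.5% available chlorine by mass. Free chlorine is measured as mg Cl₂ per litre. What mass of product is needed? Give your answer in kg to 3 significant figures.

(a) 1.16 ppm; (b) 5.14 kg

(a) [OCl⁻]/[HOCl] = 10^(pH − pKa) = 10^(8.14 − 7.47) = 10^0.67 = 4.677.
(a) Fraction as HOCl = 1 / (1 + 4.677) = 0.1761.
(a) HOCl = 0.1761 × 6.61 ppm = 1.164 ppm.

(b) Chlorine deficit: 9.3 − 2.3 = 7 ppm = 7 mg/L as Cl₂.
(b) Cl₂ equivalent needed: 7 mg/L × 444,000 L = 3,108,000 mg = 3108 g.
(b) Product at 60.5% available chlorine: 3108 / 0.605 = 5137 g.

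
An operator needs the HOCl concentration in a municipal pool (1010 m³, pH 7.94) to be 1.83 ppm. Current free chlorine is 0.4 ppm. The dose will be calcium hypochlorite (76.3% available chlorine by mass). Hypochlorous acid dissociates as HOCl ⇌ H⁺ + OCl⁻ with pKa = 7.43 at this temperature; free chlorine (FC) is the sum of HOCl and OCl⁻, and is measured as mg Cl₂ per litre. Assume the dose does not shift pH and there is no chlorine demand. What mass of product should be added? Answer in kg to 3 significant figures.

9.73 kg

Volume: 1010 m³ = 1,010,000 L.
[OCl⁻]/[HOCl] = 10^(pH − pKa) = 10^(7.94 − 7.43) = 3.236; fraction as HOCl = 1/(1 + 3.236) = 0.2361.
Free chlorine required for 1.83 ppm HOCl: 1.83 / 0.2361 = 7.752 ppm.
FC to add: 7.752 − 0.4 = 7.352 mg/L as Cl₂.
Cl₂ equivalent: 7.352 mg/L × 1,010,000 L = 7425 g.
Product at 76.3% available Cl: 7425 / 0.763 = 9732 g.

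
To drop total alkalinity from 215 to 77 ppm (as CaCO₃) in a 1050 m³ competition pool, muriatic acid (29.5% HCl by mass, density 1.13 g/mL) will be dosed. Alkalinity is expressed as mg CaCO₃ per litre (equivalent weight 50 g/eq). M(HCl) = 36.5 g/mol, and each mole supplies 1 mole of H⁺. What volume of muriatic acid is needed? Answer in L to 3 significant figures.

Volume: 1050 m³ = 1,050,000 L.
Alkalinity to neutralize: (215 − 77) = 138 mg/L as CaCO₃ × 1,050,000 L = 144,900 g as CaCO₃.
Equivalents of H⁺ required: 144,900 ÷ 50 g/eq = 2898 eq = 2898 mol HCl.
Mass of HCl: 2898 × 36.5 = 105,800 g.
Mass of 29.5% solution: 105,800 / 0.295 = 358,600 g.
Volume: 358,600 g ÷ 1.13 g/mL = 317,300 mL.

317 L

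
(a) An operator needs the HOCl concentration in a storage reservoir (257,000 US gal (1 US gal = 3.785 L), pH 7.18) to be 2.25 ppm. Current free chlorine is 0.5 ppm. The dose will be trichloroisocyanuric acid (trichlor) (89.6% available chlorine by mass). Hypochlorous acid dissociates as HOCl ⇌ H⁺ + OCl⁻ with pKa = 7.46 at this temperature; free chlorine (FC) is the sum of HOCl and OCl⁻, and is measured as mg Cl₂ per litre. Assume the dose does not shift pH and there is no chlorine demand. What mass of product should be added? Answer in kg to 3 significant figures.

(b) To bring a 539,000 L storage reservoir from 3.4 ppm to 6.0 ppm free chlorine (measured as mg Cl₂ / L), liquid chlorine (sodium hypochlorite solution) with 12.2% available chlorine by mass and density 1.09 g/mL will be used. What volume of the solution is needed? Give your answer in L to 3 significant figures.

(a) 3.18 kg; (b) 10.5 L

(a) Volume: 257,000 US gal × 3.785 L/gal = 972,745 L.
(a) [OCl⁻]/[HOCl] = 10^(pH − pKa) = 10^(7.18 − 7.46) = 0.5248; fraction as HOCl = 1/(1 + 0.5248) = 0.6558.
(a) Free chlorine required for 2.25 ppm HOCl: 2.25 / 0.6558 = 3.431 ppm.
(a) FC to add: 3.431 − 0.5 = 2.931 mg/L as Cl₂.
(a) Cl₂ equivalent: 2.931 mg/L × 972,745 L = 2851 g.
(a) Product at 89.6% available Cl: 2851 / 0.896 = 3182 g.

(b) Chlorine deficit: 6.0 − 3.4 = 2.6 ppm = 2.6 mg/L as Cl₂.
(b) Cl₂ equivalent needed: 2.6 mg/L × 539,000 L = 1,401,000 mg = 1401 g.
(b) Product at 12.2% available chlorine: 1401 / 0.122 = 11,490 g.
(b) Volume at density 1.09 g/mL: 11,490 g ÷ 1.09 g/mL = 10,540 mL.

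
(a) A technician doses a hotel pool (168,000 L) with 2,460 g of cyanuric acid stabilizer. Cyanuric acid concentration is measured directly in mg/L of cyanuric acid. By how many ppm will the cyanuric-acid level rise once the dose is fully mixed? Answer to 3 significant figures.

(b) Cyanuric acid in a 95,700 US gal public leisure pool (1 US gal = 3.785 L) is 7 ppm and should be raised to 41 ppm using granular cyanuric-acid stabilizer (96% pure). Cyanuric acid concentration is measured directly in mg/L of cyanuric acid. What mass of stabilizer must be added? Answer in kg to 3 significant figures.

(a) 14.6 ppm; (b) 12.8 kg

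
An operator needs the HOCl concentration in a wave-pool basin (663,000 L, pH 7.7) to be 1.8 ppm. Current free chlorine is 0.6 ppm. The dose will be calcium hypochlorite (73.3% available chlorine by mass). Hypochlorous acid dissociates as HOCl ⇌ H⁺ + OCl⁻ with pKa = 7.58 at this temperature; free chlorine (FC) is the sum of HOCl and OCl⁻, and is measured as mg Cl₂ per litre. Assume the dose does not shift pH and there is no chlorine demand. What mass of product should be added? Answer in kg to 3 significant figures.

[OCl⁻]/[HOCl] = 10^(pH − pKa) = 10^(7.7 − 7.58) = 1.318; fraction as HOCl = 1/(1 + 1.318) = 0.4314.
Free chlorine required for 1.8 ppm HOCl: 1.8 / 0.4314 = 4.173 ppm.
FC to add: 4.173 − 0.6 = 3.573 mg/L as Cl₂.
Cl₂ equivalent: 3.573 mg/L × 663,000 L = 2369 g.
Product at 73.3% available Cl: 2369 / 0.733 = 3232 g.

3.23 kg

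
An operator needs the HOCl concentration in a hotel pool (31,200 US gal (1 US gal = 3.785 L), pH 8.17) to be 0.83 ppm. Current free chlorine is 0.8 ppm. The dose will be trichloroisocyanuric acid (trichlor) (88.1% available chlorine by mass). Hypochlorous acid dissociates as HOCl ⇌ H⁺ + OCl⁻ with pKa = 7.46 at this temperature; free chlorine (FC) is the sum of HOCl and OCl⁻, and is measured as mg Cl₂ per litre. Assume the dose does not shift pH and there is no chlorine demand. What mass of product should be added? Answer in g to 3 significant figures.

Volume: 31,200 US gal × 3.785 L/gal = 118,092 L.
[OCl⁻]/[HOCl] = 10^(pH − pKa) = 10^(8.17 − 7.46) = 5.129; fraction as HOCl = 1/(1 + 5.129) = 0.1632.
Free chlorine required for 0.83 ppm HOCl: 0.83 / 0.1632 = 5.087 ppm.
FC to add: 5.087 − 0.8 = 4.287 mg/L as Cl₂.
Cl₂ equivalent: 4.287 mg/L × 118,092 L = 506.2 g.
Product at 88.1% available Cl: 506.2 / 0.881 = 574.6 g.

575 g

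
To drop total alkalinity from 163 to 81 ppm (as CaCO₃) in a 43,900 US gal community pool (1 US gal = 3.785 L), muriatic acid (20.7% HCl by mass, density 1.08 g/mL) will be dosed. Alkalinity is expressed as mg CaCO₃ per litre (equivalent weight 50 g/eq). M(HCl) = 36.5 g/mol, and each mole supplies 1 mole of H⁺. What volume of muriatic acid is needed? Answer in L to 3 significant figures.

Volume: 43,900 US gal × 3.785 L/gal = 166,162 L.
Alkalinity to neutralize: (163 − 81) = 82 mg/L as CaCO₃ × 166,162 L = 13,630 g as CaCO₃.
Equivalents of H⁺ required: 13,630 ÷ 50 g/eq = 272.5 eq = 272.5 mol HCl.
Mass of HCl: 272.5 × 36.5 = 9946 g.
Mass of 20.7% solution: 9946 / 0.207 = 48,050 g.
Volume: 48,050 g ÷ 1.08 g/mL = 44,490 mL.

44.5 L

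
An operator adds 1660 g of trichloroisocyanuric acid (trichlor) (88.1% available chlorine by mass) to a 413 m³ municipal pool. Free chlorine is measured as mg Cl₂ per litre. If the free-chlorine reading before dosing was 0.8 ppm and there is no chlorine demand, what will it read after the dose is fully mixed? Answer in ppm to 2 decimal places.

Volume: 413 m³ = 413,000 L.
Available chlorine delivered: 1660 g × 0.881 = 1462 g as Cl₂.
Concentration rise: 1462 g / 413,000 L = 3.541 mg/L = 3.54 ppm.
Final FC: 0.8 + 3.54 = 4.34 ppm.

4.34 ppm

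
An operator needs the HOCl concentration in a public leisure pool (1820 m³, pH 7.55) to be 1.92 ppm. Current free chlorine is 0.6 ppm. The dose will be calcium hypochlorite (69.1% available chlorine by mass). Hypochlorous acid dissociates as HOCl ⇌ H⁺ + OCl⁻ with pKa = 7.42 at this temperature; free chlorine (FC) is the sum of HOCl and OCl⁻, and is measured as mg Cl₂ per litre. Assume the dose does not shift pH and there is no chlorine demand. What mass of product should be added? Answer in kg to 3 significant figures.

10.3 kg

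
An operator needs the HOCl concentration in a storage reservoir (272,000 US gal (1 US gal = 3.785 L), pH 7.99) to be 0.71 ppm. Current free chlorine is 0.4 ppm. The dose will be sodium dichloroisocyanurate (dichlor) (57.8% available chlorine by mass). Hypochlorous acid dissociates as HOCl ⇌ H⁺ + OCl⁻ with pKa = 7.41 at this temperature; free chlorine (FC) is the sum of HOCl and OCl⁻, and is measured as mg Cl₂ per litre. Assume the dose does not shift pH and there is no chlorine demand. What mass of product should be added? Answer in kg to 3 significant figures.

Volume: 272,000 US gal × 3.785 L/gal = 1,029,520 L.
[OCl⁻]/[HOCl] = 10^(pH − pKa) = 10^(7.99 − 7.41) = 3.802; fraction as HOCl = 1/(1 + 3.802) = 0.2083.
Free chlorine required for 0.71 ppm HOCl: 0.71 / 0.2083 = 3.409 ppm.
FC to add: 3.409 − 0.4 = 3.009 mg/L as Cl₂.
Cl₂ equivalent: 3.009 mg/L × 1,029,520 L = 3098 g.
Product at 57.8% available Cl: 3098 / 0.578 = 5360 g.

5.36 kg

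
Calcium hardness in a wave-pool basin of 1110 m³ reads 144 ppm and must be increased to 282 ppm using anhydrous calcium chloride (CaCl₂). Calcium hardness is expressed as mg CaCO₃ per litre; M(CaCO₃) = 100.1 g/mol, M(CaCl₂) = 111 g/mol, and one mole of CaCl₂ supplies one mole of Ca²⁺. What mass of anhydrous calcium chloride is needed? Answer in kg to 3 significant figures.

Volume: 1110 m³ = 1,110,000 L.
Hardness to add: (282 − 144) = 138 mg/L as CaCO₃ × 1,110,000 L = 153,200 g as CaCO₃.
Moles of Ca²⁺ (1 mol Ca²⁺ ≡ 1 mol CaCO₃): 153,200 / 100.1 g/mol = 1530 mol.
Mass of CaCl₂: 1530 × 111 = 169,900 g.

170 kg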